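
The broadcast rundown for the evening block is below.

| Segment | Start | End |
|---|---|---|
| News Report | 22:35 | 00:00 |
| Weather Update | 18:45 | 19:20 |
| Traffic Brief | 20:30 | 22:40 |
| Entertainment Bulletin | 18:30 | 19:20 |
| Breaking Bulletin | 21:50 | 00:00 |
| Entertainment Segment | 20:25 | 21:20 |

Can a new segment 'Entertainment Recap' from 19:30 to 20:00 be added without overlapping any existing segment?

Entertainment Bulletin: ends 19:20 at or before Entertainment Recap starts 19:30 → clear.
Weather Update: ends 19:20 at or before Entertainment Recap starts 19:30 → clear.
Entertainment Segment: starts 20:25 at or after Entertainment Recap ends 20:00 → clear.
Traffic Brief: starts 20:30 at or after Entertainment Recap ends 20:00 → clear.
Breaking Bulletin: starts 21:50 at or after Entertainment Recap ends 20:00 → clear.
News Report: starts 22:35 at or after Entertainment Recap ends 20:00 → clear.

Yes — the slot is free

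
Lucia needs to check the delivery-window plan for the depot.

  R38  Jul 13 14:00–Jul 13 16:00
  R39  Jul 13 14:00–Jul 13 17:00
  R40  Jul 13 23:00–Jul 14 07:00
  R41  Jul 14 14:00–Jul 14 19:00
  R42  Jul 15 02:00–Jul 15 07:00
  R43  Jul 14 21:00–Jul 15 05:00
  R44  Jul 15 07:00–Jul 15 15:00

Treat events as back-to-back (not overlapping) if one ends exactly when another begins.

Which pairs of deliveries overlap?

R38 & R39, R42 & R43

Sorted by start: R38, R39, R40, R41, R43, R42, R44.
R39 starts before R38 ends → R38 and R39 overlap.
R40 starts after R38 ends — done with R38.
R40 starts after R39 ends — done with R39.
R41 starts after R40 ends — done with R40.
R43 starts after R41 ends — done with R41.
R42 starts before R43 ends → R43 and R42 overlap.
R44 starts after R43 ends.
R44 starts exactly when R42 ends (back-to-back, no overlap).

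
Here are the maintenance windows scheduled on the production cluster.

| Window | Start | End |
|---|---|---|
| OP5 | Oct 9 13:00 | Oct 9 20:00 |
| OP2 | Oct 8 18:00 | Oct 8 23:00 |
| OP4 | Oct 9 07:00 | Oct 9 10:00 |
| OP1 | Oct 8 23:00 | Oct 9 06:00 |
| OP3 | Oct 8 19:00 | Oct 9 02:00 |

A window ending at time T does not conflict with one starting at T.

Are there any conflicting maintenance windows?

Sorted by start: OP2, OP3, OP1, OP4, OP5.
OP3 starts before OP2 ends → OP2 and OP3 overlap.
That's a conflict, so the schedule is not conflict-free.

Yes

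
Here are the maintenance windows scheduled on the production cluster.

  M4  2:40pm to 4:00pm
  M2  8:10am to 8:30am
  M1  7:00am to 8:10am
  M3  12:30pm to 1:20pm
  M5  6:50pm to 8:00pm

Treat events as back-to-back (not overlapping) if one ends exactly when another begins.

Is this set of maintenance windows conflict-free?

Two intervals overlap when each starts before the other ends.
Sorted by start: M1, M2, M3, M4, M5.
M2 starts exactly when M1 ends (back-to-back, no overlap), so M1 has no further overlaps.
M3 starts after M2 ends, so M2 has no further overlaps.
M4 starts after M3 ends, so M3 has no further overlaps.
M5 starts after M4 ends.
Every pair is clear; the schedule has no overlaps.

Yes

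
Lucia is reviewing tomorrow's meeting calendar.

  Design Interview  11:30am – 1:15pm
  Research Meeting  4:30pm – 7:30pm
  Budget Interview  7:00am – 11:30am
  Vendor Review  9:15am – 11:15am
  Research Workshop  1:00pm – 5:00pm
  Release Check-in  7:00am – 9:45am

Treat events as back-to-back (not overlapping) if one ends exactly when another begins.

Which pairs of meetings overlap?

Budget Interview & Release Check-in, Budget Interview & Vendor Review, Design Interview & Research Workshop, Release Check-in & Vendor Review, Research Meeting & Research Workshop

Sorted by start: Release Check-in, Budget Interview, Vendor Review, Design Interview, Research Workshop, Research Meeting.
Budget Interview starts before Release Check-in ends → Release Check-in and Budget Interview overlap.
Vendor Review starts before Release Check-in ends → Release Check-in and Vendor Review overlap.
Design Interview starts after Release Check-in ends, so nothing later overlaps Release Check-in either.
Vendor Review starts before Budget Interview ends → Budget Interview and Vendor Review overlap.
Design Interview starts exactly when Budget Interview ends (back-to-back, no overlap), so nothing later overlaps Budget Interview either.
Design Interview starts after Vendor Review ends, so nothing later overlaps Vendor Review either.
Research Workshop starts before Design Interview ends → Design Interview and Research Workshop overlap.
Research Meeting starts after Design Interview ends.
Research Meeting starts before Research Workshop ends → Research Workshop and Research Meeting overlap.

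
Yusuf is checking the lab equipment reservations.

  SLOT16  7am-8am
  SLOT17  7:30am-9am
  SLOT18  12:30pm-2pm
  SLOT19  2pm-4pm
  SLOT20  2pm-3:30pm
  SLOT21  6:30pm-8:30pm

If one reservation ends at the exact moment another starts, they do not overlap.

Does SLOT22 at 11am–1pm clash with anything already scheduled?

Yes — it overlaps SLOT18

SLOT16: ends 8am at or before SLOT22 starts 11am → clear.
SLOT17: ends 9am at or before SLOT22 starts 11am → clear.
SLOT18: starts 12:30pm before SLOT22 ends 1pm, and ends 2pm after SLOT22 starts 11am → overlap.
SLOT19: starts 2pm at or after SLOT22 ends 1pm → clear.
SLOT20: starts 2pm at or after SLOT22 ends 1pm → clear.
SLOT21: starts 6:30pm at or after SLOT22 ends 1pm → clear.
SLOT22 overlaps SLOT18.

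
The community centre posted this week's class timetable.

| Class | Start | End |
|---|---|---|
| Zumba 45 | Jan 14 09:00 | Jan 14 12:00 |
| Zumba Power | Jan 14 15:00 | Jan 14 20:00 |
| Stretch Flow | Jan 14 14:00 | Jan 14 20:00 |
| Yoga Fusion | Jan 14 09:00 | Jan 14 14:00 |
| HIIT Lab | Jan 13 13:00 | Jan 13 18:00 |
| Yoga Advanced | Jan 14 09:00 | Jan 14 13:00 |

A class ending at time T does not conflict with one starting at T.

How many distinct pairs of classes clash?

4

Sorted by start: HIIT Lab, Yoga Fusion, Zumba 45, Yoga Advanced, Stretch Flow, Zumba Power.
Yoga Fusion starts after HIIT Lab ends — done with HIIT Lab.
Zumba 45 starts before Yoga Fusion ends → Yoga Fusion and Zumba 45 overlap.
Yoga Advanced starts before Yoga Fusion ends → Yoga Fusion and Yoga Advanced overlap.
Stretch Flow starts exactly when Yoga Fusion ends (back-to-back, no overlap) — done with Yoga Fusion.
Yoga Advanced starts before Zumba 45 ends → Zumba 45 and Yoga Advanced overlap.
Stretch Flow starts after Zumba 45 ends — done with Zumba 45.
Stretch Flow starts after Yoga Advanced ends — done with Yoga Advanced.
Zumba Power starts before Stretch Flow ends → Stretch Flow and Zumba Power overlap.
Overlapping pairs: Stretch Flow & Zumba Power, Yoga Advanced & Yoga Fusion, Yoga Advanced & Zumba 45, Yoga Fusion & Zumba 45 — 4 in total.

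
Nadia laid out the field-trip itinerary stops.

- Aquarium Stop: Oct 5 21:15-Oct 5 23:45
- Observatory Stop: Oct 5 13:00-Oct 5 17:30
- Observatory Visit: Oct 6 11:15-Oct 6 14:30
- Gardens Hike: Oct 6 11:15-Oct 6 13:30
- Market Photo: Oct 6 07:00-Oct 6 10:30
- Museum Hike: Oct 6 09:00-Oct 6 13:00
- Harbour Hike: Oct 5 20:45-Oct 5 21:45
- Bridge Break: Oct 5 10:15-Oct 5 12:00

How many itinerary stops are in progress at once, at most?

3

Walk through starts and ends in time order (an end at T is processed before a start at T):
Oct 5 10:15 start Bridge Break → 1
Oct 5 12:00 end Bridge Break → 0
Oct 5 13:00 start Observatory Stop → 1
Oct 5 17:30 end Observatory Stop → 0
Oct 5 20:45 start Harbour Hike → 1
Oct 5 21:15 start Aquarium Stop → 2
Oct 5 21:45 end Harbour Hike → 1
Oct 5 23:45 end Aquarium Stop → 0
Oct 6 07:00 start Market Photo → 1
Oct 6 09:00 start Museum Hike → 2
Oct 6 10:30 end Market Photo → 1
Oct 6 11:15 start Gardens Hike → 2
Oct 6 11:15 start Observatory Visit → 3
Oct 6 13:00 end Museum Hike → 2
Oct 6 13:30 end Gardens Hike → 1
Oct 6 14:30 end Observatory Visit → 0
Peak is 3, at Oct 6 11:15 (Gardens Hike, Museum Hike, Observatory Visit).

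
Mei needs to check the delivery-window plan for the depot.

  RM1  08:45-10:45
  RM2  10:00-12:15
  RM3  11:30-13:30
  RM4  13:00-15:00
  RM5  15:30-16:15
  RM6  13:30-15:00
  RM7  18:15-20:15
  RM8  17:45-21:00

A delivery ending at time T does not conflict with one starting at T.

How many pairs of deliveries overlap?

Sorted by start: RM1, RM2, RM3, RM4, RM6, RM5, RM8, RM7.
RM2 starts before RM1 ends → RM1 and RM2 overlap.
RM3 starts after RM1 ends; RM1 is clear from here.
RM3 starts before RM2 ends → RM2 and RM3 overlap.
RM4 starts after RM2 ends; RM2 is clear from here.
RM4 starts before RM3 ends → RM3 and RM4 overlap.
RM6 starts exactly when RM3 ends (back-to-back, no overlap); RM3 is clear from here.
RM6 starts before RM4 ends → RM4 and RM6 overlap.
RM5 starts after RM4 ends; RM4 is clear from here.
RM5 starts after RM6 ends; RM6 is clear from here.
RM8 starts after RM5 ends; RM5 is clear from here.
RM7 starts before RM8 ends → RM8 and RM7 overlap.
Overlapping pairs: RM1 & RM2, RM2 & RM3, RM3 & RM4, RM4 & RM6, RM7 & RM8 — 5 in total.

5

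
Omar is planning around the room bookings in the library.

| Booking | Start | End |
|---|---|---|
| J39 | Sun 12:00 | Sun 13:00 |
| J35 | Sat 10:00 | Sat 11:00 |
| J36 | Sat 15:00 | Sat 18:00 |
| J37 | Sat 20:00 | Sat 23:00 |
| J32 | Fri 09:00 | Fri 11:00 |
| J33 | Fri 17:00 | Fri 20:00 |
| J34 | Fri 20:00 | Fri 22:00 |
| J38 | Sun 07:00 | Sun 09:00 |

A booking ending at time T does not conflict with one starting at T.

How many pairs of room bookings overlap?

Sorted by start: J32, J33, J34, J35, J36, J37, J38, J39.
J33 starts after J32 ends, so J32 has no further overlaps.
J34 starts exactly when J33 ends (back-to-back, no overlap), so J33 has no further overlaps.
J35 starts after J34 ends, so J34 has no further overlaps.
J36 starts after J35 ends, so J35 has no further overlaps.
J37 starts after J36 ends, so J36 has no further overlaps.
J38 starts after J37 ends, so J37 has no further overlaps.
J39 starts after J38 ends.
No pair overlaps.

0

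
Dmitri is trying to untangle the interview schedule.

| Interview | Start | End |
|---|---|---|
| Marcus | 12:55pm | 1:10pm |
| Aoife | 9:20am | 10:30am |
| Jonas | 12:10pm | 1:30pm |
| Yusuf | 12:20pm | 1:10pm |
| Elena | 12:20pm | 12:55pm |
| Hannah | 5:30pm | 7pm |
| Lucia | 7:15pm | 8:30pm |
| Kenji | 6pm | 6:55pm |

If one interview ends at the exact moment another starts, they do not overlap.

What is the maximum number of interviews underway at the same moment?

3

Walk through starts and ends in time order (an end at T is processed before a start at T):
9:20am start Aoife → 1
10:30am end Aoife → 0
12:10pm start Jonas → 1
12:20pm start Elena → 2
12:20pm start Yusuf → 3
12:55pm end Elena → 2
12:55pm start Marcus → 3
1:10pm end Marcus → 2
1:10pm end Yusuf → 1
1:30pm end Jonas → 0
5:30pm start Hannah → 1
6pm start Kenji → 2
6:55pm end Kenji → 1
7pm end Hannah → 0
7:15pm start Lucia → 1
8:30pm end Lucia → 0
Peak is 3, at 12:20pm (Elena, Jonas, Yusuf).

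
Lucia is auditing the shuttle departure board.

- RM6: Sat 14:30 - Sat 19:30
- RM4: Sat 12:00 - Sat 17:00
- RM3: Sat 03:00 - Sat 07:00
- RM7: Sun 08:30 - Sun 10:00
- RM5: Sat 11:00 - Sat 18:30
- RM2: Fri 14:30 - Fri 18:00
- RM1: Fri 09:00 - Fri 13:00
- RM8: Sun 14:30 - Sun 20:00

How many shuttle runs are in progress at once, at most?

Sort all start/end points and keep a running count:
Fri 09:00 start RM1 → 1
Fri 13:00 end RM1 → 0
Fri 14:30 start RM2 → 1
Fri 18:00 end RM2 → 0
Sat 03:00 start RM3 → 1
Sat 07:00 end RM3 → 0
Sat 11:00 start RM5 → 1
Sat 12:00 start RM4 → 2
Sat 14:30 start RM6 → 3
Sat 17:00 end RM4 → 2
Sat 18:30 end RM5 → 1
Sat 19:30 end RM6 → 0
Sun 08:30 start RM7 → 1
Sun 10:00 end RM7 → 0
Sun 14:30 start RM8 → 1
Sun 20:00 end RM8 → 0
Peak is 3, at Sat 14:30 (RM4, RM5, RM6).

3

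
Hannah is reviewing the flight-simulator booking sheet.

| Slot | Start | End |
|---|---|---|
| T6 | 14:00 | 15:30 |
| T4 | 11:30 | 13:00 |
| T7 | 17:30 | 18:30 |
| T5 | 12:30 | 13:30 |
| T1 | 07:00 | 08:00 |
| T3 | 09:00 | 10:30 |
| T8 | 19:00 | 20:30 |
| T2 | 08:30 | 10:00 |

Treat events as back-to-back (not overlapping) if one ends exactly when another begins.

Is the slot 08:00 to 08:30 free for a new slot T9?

Yes — the slot is free

T1: ends 08:00 at or before T9 starts 08:00 → clear.
T2: starts 08:30 at or after T9 ends 08:30 → clear.
T3: starts 09:00 at or after T9 ends 08:30 → clear.
T4: starts 11:30 at or after T9 ends 08:30 → clear.
T5: starts 12:30 at or after T9 ends 08:30 → clear.
T6: starts 14:00 at or after T9 ends 08:30 → clear.
T7: starts 17:30 at or after T9 ends 08:30 → clear.
T8: starts 19:00 at or after T9 ends 08:30 → clear.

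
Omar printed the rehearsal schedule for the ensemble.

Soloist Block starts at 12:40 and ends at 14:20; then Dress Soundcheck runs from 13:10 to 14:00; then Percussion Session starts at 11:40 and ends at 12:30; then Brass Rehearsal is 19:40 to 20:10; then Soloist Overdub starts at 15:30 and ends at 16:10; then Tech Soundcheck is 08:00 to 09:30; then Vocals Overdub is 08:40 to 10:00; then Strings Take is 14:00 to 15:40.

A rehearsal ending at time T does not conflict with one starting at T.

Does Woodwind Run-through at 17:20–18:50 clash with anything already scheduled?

Tech Soundcheck: ends 09:30 at or before Woodwind Run-through starts 17:20 → clear.
Vocals Overdub: ends 10:00 at or before Woodwind Run-through starts 17:20 → clear.
Percussion Session: ends 12:30 at or before Woodwind Run-through starts 17:20 → clear.
Soloist Block: ends 14:20 at or before Woodwind Run-through starts 17:20 → clear.
Dress Soundcheck: ends 14:00 at or before Woodwind Run-through starts 17:20 → clear.
Strings Take: ends 15:40 at or before Woodwind Run-through starts 17:20 → clear.
Soloist Overdub: ends 16:10 at or before Woodwind Run-through starts 17:20 → clear.
Brass Rehearsal: starts 19:40 at or after Woodwind Run-through ends 18:50 → clear.

No — it doesn't clash with anything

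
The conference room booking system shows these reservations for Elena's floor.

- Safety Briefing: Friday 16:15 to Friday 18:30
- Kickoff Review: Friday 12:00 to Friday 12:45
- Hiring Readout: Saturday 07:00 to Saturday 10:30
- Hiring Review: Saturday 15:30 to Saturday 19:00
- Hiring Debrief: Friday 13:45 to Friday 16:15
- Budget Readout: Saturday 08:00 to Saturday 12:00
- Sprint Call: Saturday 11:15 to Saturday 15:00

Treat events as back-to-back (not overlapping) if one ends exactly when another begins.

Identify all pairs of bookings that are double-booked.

Sorted by start: Kickoff Review, Hiring Debrief, Safety Briefing, Hiring Readout, Budget Readout, Sprint Call, Hiring Review.
Hiring Debrief starts after Kickoff Review ends; Kickoff Review is clear from here.
Safety Briefing starts exactly when Hiring Debrief ends (back-to-back, no overlap); Hiring Debrief is clear from here.
Hiring Readout starts after Safety Briefing ends; Safety Briefing is clear from here.
Budget Readout starts before Hiring Readout ends → Hiring Readout and Budget Readout overlap.
Sprint Call starts after Hiring Readout ends; Hiring Readout is clear from here.
Sprint Call starts before Budget Readout ends → Budget Readout and Sprint Call overlap.
Hiring Review starts after Budget Readout ends.
Hiring Review starts after Sprint Call ends.

Budget Readout & Hiring Readout, Budget Readout & Sprint Call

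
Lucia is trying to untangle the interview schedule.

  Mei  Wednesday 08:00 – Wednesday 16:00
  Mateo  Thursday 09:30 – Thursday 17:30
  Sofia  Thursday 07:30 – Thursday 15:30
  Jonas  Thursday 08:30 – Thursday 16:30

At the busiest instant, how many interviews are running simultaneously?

Sweep the timeline, counting +1 at each start and −1 at each end (ends before starts at a tie):
Wednesday 08:00 start Mei → 1
Wednesday 16:00 end Mei → 0
Thursday 07:30 start Sofia → 1
Thursday 08:30 start Jonas → 2
Thursday 09:30 start Mateo → 3
Thursday 15:30 end Sofia → 2
Thursday 16:30 end Jonas → 1
Thursday 17:30 end Mateo → 0
Peak is 3, at Thursday 09:30 (Jonas, Mateo, Sofia).

3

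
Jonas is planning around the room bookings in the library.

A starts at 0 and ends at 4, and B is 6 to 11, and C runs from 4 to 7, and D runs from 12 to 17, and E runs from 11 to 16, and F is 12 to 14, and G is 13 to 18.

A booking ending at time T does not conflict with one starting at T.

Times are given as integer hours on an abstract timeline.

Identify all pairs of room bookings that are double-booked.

B & C, D & E, D & F, D & G, E & F, E & G, F & G

Sorted by start: A, C, B, E, D, F, G.
C starts exactly when A ends (back-to-back, no overlap) — done with A.
B starts before C ends → C and B overlap.
E starts after C ends — done with C.
E starts exactly when B ends (back-to-back, no overlap) — done with B.
D starts before E ends → E and D overlap.
F starts before E ends → E and F overlap.
G starts before E ends → E and G overlap.
F starts before D ends → D and F overlap.
G starts before D ends → D and G overlap.
G starts before F ends → F and G overlap.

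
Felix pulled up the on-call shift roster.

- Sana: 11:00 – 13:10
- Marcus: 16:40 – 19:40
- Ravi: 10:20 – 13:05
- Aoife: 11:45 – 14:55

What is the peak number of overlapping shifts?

Sweep the timeline, counting +1 at each start and −1 at each end (ends before starts at a tie):
10:20 start Ravi → 1
11:00 start Sana → 2
11:45 start Aoife → 3
13:05 end Ravi → 2
13:10 end Sana → 1
14:55 end Aoife → 0
16:40 start Marcus → 1
19:40 end Marcus → 0
Peak is 3, at 11:45 (Aoife, Ravi, Sana).

3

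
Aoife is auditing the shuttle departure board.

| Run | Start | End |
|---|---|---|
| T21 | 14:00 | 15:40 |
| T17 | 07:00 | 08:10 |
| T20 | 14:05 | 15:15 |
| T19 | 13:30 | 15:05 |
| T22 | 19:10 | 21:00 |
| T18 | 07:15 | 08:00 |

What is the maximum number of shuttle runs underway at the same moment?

Walk through starts and ends in time order (an end at T is processed before a start at T):
07:00 start T17 → 1
07:15 start T18 → 2
08:00 end T18 → 1
08:10 end T17 → 0
13:30 start T19 → 1
14:00 start T21 → 2
14:05 start T20 → 3
15:05 end T19 → 2
15:15 end T20 → 1
15:40 end T21 → 0
19:10 start T22 → 1
21:00 end T22 → 0
Peak is 3, at 14:05 (T19, T20, T21).

3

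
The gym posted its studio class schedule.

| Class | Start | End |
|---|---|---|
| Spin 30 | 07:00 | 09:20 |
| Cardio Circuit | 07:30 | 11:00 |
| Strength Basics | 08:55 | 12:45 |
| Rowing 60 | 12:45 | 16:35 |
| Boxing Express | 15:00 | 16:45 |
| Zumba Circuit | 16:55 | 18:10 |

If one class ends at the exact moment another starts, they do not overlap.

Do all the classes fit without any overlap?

No

Sorted by start: Spin 30, Cardio Circuit, Strength Basics, Rowing 60, Boxing Express, Zumba Circuit.
Cardio Circuit starts before Spin 30 ends → Spin 30 and Cardio Circuit overlap.
That's a conflict, so the schedule is not conflict-free.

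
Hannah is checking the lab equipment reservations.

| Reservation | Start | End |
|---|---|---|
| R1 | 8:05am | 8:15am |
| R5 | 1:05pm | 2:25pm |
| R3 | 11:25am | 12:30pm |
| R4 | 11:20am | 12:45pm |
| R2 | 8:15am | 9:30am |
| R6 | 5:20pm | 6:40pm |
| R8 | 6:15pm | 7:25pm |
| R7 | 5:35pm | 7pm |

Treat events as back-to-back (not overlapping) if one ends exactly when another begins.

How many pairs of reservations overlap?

4

Sorted by start: R1, R2, R4, R3, R5, R6, R7, R8.
R2 starts exactly when R1 ends (back-to-back, no overlap), so nothing later overlaps R1 either.
R4 starts after R2 ends, so nothing later overlaps R2 either.
R3 starts before R4 ends → R4 and R3 overlap.
R5 starts after R4 ends, so nothing later overlaps R4 either.
R5 starts after R3 ends, so nothing later overlaps R3 either.
R6 starts after R5 ends, so nothing later overlaps R5 either.
R7 starts before R6 ends → R6 and R7 overlap.
R8 starts before R6 ends → R6 and R8 overlap.
R8 starts before R7 ends → R7 and R8 overlap.
Overlapping pairs: R3 & R4, R6 & R7, R6 & R8, R7 & R8 — 4 in total.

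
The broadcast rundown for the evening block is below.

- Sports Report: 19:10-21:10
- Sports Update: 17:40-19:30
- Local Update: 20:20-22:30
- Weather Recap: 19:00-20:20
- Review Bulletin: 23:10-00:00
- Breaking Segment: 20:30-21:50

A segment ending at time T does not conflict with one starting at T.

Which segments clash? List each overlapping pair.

Check each pair: they overlap iff neither finishes before the other starts.
Sorted by start: Sports Update, Weather Recap, Sports Report, Local Update, Breaking Segment, Review Bulletin.
Weather Recap starts before Sports Update ends → Sports Update and Weather Recap overlap.
Sports Report starts before Sports Update ends → Sports Update and Sports Report overlap.
Local Update starts after Sports Update ends — done with Sports Update.
Sports Report starts before Weather Recap ends → Weather Recap and Sports Report overlap.
Local Update starts exactly when Weather Recap ends (back-to-back, no overlap) — done with Weather Recap.
Local Update starts before Sports Report ends → Sports Report and Local Update overlap.
Breaking Segment starts before Sports Report ends → Sports Report and Breaking Segment overlap.
Review Bulletin starts after Sports Report ends.
Breaking Segment starts before Local Update ends → Local Update and Breaking Segment overlap.
Review Bulletin starts after Local Update ends.
Review Bulletin starts after Breaking Segment ends.

Breaking Segment & Local Update, Breaking Segment & Sports Report, Local Update & Sports Report, Sports Report & Sports Update, Sports Report & Weather Recap, Sports Update & Weather Recap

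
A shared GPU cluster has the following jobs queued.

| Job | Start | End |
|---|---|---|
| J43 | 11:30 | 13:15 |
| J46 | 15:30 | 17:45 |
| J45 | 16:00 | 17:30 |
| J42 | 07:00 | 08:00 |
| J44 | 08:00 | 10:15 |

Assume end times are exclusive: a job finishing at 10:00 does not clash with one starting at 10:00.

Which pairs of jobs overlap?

Sorted by start: J42, J44, J43, J46, J45.
J44 starts exactly when J42 ends (back-to-back, no overlap), so J42 has no further overlaps.
J43 starts after J44 ends, so J44 has no further overlaps.
J46 starts after J43 ends, so J43 has no further overlaps.
J45 starts before J46 ends → J46 and J45 overlap.

J45 & J46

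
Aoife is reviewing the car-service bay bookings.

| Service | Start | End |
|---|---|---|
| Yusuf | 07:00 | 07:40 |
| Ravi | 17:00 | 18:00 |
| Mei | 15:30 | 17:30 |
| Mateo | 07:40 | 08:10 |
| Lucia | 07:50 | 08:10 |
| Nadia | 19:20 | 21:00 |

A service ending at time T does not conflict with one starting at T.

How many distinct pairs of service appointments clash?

2

Two intervals overlap when each starts before the other ends.
Sorted by start: Yusuf, Mateo, Lucia, Mei, Ravi, Nadia.
Mateo starts exactly when Yusuf ends (back-to-back, no overlap), so nothing later overlaps Yusuf either.
Lucia starts before Mateo ends → Mateo and Lucia overlap.
Mei starts after Mateo ends, so nothing later overlaps Mateo either.
Mei starts after Lucia ends, so nothing later overlaps Lucia either.
Ravi starts before Mei ends → Mei and Ravi overlap.
Nadia starts after Mei ends.
Nadia starts after Ravi ends.
Overlapping pairs: Lucia & Mateo, Mei & Ravi — 2 in total.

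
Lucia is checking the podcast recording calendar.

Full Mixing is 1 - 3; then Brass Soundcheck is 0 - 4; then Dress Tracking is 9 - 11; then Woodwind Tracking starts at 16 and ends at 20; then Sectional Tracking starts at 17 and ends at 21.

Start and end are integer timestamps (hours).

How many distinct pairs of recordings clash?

2

Sorted by start: Brass Soundcheck, Full Mixing, Dress Tracking, Woodwind Tracking, Sectional Tracking.
Full Mixing starts before Brass Soundcheck ends → Brass Soundcheck and Full Mixing overlap.
Dress Tracking starts after Brass Soundcheck ends — done with Brass Soundcheck.
Dress Tracking starts after Full Mixing ends — done with Full Mixing.
Woodwind Tracking starts after Dress Tracking ends — done with Dress Tracking.
Sectional Tracking starts before Woodwind Tracking ends → Woodwind Tracking and Sectional Tracking overlap.
Overlapping pairs: Brass Soundcheck & Full Mixing, Sectional Tracking & Woodwind Tracking — 2 in total.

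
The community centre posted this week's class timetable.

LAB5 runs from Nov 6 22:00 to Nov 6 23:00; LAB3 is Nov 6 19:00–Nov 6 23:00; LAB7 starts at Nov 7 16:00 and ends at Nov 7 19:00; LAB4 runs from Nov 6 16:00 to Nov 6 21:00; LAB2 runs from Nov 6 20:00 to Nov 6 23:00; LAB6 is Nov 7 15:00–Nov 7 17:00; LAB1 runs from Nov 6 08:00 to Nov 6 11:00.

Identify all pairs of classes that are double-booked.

Sorted by start: LAB1, LAB4, LAB3, LAB2, LAB5, LAB6, LAB7.
LAB4 starts after LAB1 ends; LAB1 is clear from here.
LAB3 starts before LAB4 ends → LAB4 and LAB3 overlap.
LAB2 starts before LAB4 ends → LAB4 and LAB2 overlap.
LAB5 starts after LAB4 ends; LAB4 is clear from here.
LAB2 starts before LAB3 ends → LAB3 and LAB2 overlap.
LAB5 starts before LAB3 ends → LAB3 and LAB5 overlap.
LAB6 starts after LAB3 ends; LAB3 is clear from here.
LAB5 starts before LAB2 ends → LAB2 and LAB5 overlap.
LAB6 starts after LAB2 ends; LAB2 is clear from here.
LAB6 starts after LAB5 ends; LAB5 is clear from here.
LAB7 starts before LAB6 ends → LAB6 and LAB7 overlap.

LAB2 & LAB3, LAB2 & LAB4, LAB2 & LAB5, LAB3 & LAB4, LAB3 & LAB5, LAB6 & LAB7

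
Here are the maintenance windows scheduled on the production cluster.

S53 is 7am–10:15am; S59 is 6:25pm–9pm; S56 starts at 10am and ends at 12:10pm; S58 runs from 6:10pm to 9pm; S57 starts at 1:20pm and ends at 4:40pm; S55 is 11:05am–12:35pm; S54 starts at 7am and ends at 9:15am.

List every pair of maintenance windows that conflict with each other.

S53 & S54, S53 & S56, S55 & S56, S58 & S59

Sorted by start: S53, S54, S56, S55, S57, S58, S59.
S54 starts before S53 ends → S53 and S54 overlap.
S56 starts before S53 ends → S53 and S56 overlap.
S55 starts after S53 ends — done with S53.
S56 starts after S54 ends — done with S54.
S55 starts before S56 ends → S56 and S55 overlap.
S57 starts after S56 ends — done with S56.
S57 starts after S55 ends — done with S55.
S58 starts after S57 ends — done with S57.
S59 starts before S58 ends → S58 and S59 overlap.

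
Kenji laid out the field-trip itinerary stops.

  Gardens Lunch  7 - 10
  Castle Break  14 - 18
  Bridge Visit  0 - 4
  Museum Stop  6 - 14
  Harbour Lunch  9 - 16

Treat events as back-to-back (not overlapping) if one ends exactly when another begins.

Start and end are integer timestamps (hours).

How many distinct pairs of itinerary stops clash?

4

Sorted by start: Bridge Visit, Museum Stop, Gardens Lunch, Harbour Lunch, Castle Break.
Museum Stop starts after Bridge Visit ends; Bridge Visit is clear from here.
Gardens Lunch starts before Museum Stop ends → Museum Stop and Gardens Lunch overlap.
Harbour Lunch starts before Museum Stop ends → Museum Stop and Harbour Lunch overlap.
Castle Break starts exactly when Museum Stop ends (back-to-back, no overlap).
Harbour Lunch starts before Gardens Lunch ends → Gardens Lunch and Harbour Lunch overlap.
Castle Break starts after Gardens Lunch ends.
Castle Break starts before Harbour Lunch ends → Harbour Lunch and Castle Break overlap.
Overlapping pairs: Castle Break & Harbour Lunch, Gardens Lunch & Harbour Lunch, Gardens Lunch & Museum Stop, Harbour Lunch & Museum Stop — 4 in total.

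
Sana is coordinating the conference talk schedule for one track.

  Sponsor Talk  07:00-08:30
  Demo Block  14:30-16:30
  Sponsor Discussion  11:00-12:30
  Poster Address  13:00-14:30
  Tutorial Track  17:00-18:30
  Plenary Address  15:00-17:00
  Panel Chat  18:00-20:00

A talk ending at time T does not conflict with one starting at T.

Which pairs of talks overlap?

Demo Block & Plenary Address, Panel Chat & Tutorial Track

Sorted by start: Sponsor Talk, Sponsor Discussion, Poster Address, Demo Block, Plenary Address, Tutorial Track, Panel Chat.
Sponsor Discussion starts after Sponsor Talk ends — done with Sponsor Talk.
Poster Address starts after Sponsor Discussion ends — done with Sponsor Discussion.
Demo Block starts exactly when Poster Address ends (back-to-back, no overlap) — done with Poster Address.
Plenary Address starts before Demo Block ends → Demo Block and Plenary Address overlap.
Tutorial Track starts after Demo Block ends — done with Demo Block.
Tutorial Track starts exactly when Plenary Address ends (back-to-back, no overlap) — done with Plenary Address.
Panel Chat starts before Tutorial Track ends → Tutorial Track and Panel Chat overlap.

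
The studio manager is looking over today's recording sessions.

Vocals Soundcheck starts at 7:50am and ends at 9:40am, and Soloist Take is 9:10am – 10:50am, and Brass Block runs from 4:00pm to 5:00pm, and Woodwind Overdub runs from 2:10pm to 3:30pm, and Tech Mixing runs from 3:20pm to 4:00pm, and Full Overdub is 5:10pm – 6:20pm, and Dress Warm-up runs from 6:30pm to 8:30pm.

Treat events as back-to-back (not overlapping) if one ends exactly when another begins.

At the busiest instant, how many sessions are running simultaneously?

Sort all start/end points and keep a running count:
7:50am start Vocals Soundcheck → 1
9:10am start Soloist Take → 2
9:40am end Vocals Soundcheck → 1
10:50am end Soloist Take → 0
2:10pm start Woodwind Overdub → 1
3:20pm start Tech Mixing → 2
3:30pm end Woodwind Overdub → 1
4:00pm end Tech Mixing → 0
4:00pm start Brass Block → 1
5:00pm end Brass Block → 0
5:10pm start Full Overdub → 1
6:20pm end Full Overdub → 0
6:30pm start Dress Warm-up → 1
8:30pm end Dress Warm-up → 0
Peak is 2, at 9:10am (Soloist Take, Vocals Soundcheck).

2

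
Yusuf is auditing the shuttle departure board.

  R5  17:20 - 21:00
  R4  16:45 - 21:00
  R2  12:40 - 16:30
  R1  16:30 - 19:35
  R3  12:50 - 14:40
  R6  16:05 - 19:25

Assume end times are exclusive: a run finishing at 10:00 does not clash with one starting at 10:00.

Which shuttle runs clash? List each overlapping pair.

R1 & R4, R1 & R5, R1 & R6, R2 & R3, R2 & R6, R4 & R5, R4 & R6, R5 & R6

Sorted by start: R2, R3, R6, R1, R4, R5.
R3 starts before R2 ends → R2 and R3 overlap.
R6 starts before R2 ends → R2 and R6 overlap.
R1 starts exactly when R2 ends (back-to-back, no overlap), so nothing later overlaps R2 either.
R6 starts after R3 ends, so nothing later overlaps R3 either.
R1 starts before R6 ends → R6 and R1 overlap.
R4 starts before R6 ends → R6 and R4 overlap.
R5 starts before R6 ends → R6 and R5 overlap.
R4 starts before R1 ends → R1 and R4 overlap.
R5 starts before R1 ends → R1 and R5 overlap.
R5 starts before R4 ends → R4 and R5 overlap.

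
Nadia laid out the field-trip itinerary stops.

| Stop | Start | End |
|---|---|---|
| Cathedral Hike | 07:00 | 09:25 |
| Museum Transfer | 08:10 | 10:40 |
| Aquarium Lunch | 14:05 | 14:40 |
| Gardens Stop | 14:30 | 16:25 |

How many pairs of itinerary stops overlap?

Sorted by start: Cathedral Hike, Museum Transfer, Aquarium Lunch, Gardens Stop.
Museum Transfer starts before Cathedral Hike ends → Cathedral Hike and Museum Transfer overlap.
Aquarium Lunch starts after Cathedral Hike ends; Cathedral Hike is clear from here.
Aquarium Lunch starts after Museum Transfer ends; Museum Transfer is clear from here.
Gardens Stop starts before Aquarium Lunch ends → Aquarium Lunch and Gardens Stop overlap.
Overlapping pairs: Aquarium Lunch & Gardens Stop, Cathedral Hike & Museum Transfer — 2 in total.

2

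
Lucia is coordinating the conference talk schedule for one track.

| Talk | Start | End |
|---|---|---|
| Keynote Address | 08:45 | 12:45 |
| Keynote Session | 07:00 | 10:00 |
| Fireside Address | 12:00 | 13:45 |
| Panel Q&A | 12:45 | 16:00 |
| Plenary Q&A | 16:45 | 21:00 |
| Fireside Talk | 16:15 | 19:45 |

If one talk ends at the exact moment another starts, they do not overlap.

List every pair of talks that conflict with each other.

Two intervals overlap when each starts before the other ends.
Sorted by start: Keynote Session, Keynote Address, Fireside Address, Panel Q&A, Fireside Talk, Plenary Q&A.
Keynote Address starts before Keynote Session ends → Keynote Session and Keynote Address overlap.
Fireside Address starts after Keynote Session ends — done with Keynote Session.
Fireside Address starts before Keynote Address ends → Keynote Address and Fireside Address overlap.
Panel Q&A starts exactly when Keynote Address ends (back-to-back, no overlap) — done with Keynote Address.
Panel Q&A starts before Fireside Address ends → Fireside Address and Panel Q&A overlap.
Fireside Talk starts after Fireside Address ends — done with Fireside Address.
Fireside Talk starts after Panel Q&A ends — done with Panel Q&A.
Plenary Q&A starts before Fireside Talk ends → Fireside Talk and Plenary Q&A overlap.

Fireside Address & Keynote Address, Fireside Address & Panel Q&A, Fireside Talk & Plenary Q&A, Keynote Address & Keynote Session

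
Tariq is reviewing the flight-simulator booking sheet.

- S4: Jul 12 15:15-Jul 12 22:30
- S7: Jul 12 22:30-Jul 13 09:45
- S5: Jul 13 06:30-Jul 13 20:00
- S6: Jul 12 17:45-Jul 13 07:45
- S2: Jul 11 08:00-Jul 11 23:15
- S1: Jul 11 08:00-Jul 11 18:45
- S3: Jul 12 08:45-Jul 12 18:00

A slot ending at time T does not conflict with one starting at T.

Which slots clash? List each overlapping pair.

Sorted by start: S1, S2, S3, S4, S6, S7, S5.
S2 starts before S1 ends → S1 and S2 overlap.
S3 starts after S1 ends, so nothing later overlaps S1 either.
S3 starts after S2 ends, so nothing later overlaps S2 either.
S4 starts before S3 ends → S3 and S4 overlap.
S6 starts before S3 ends → S3 and S6 overlap.
S7 starts after S3 ends, so nothing later overlaps S3 either.
S6 starts before S4 ends → S4 and S6 overlap.
S7 starts exactly when S4 ends (back-to-back, no overlap), so nothing later overlaps S4 either.
S7 starts before S6 ends → S6 and S7 overlap.
S5 starts before S6 ends → S6 and S5 overlap.
S5 starts before S7 ends → S7 and S5 overlap.

S1 & S2, S3 & S4, S3 & S6, S4 & S6, S5 & S6, S5 & S7, S6 & S7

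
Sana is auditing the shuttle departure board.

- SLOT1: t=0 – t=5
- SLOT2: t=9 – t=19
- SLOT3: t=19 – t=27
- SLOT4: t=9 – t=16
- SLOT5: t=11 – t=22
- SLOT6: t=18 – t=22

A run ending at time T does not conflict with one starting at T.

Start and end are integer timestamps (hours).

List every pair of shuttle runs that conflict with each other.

Check each pair: they overlap iff neither finishes before the other starts.
Sorted by start: SLOT1, SLOT2, SLOT4, SLOT5, SLOT6, SLOT3.
SLOT2 starts after SLOT1 ends — done with SLOT1.
SLOT4 starts before SLOT2 ends → SLOT2 and SLOT4 overlap.
SLOT5 starts before SLOT2 ends → SLOT2 and SLOT5 overlap.
SLOT6 starts before SLOT2 ends → SLOT2 and SLOT6 overlap.
SLOT3 starts exactly when SLOT2 ends (back-to-back, no overlap).
SLOT5 starts before SLOT4 ends → SLOT4 and SLOT5 overlap.
SLOT6 starts after SLOT4 ends — done with SLOT4.
SLOT6 starts before SLOT5 ends → SLOT5 and SLOT6 overlap.
SLOT3 starts before SLOT5 ends → SLOT5 and SLOT3 overlap.
SLOT3 starts before SLOT6 ends → SLOT6 and SLOT3 overlap.

SLOT2 & SLOT4, SLOT2 & SLOT5, SLOT2 & SLOT6, SLOT3 & SLOT5, SLOT3 & SLOT6, SLOT4 & SLOT5, SLOT5 & SLOT6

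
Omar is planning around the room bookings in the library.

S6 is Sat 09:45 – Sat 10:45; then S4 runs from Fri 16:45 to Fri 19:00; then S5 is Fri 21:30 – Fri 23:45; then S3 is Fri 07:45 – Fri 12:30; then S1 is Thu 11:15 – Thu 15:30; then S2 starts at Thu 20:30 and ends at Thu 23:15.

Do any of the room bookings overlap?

Check each pair: they overlap iff neither finishes before the other starts.
Sorted by start: S1, S2, S3, S4, S5, S6.
S2 starts after S1 ends, so S1 has no further overlaps.
S3 starts after S2 ends, so S2 has no further overlaps.
S4 starts after S3 ends, so S3 has no further overlaps.
S5 starts after S4 ends, so S4 has no further overlaps.
S6 starts after S5 ends.
Every pair is clear; the schedule has no overlaps.

No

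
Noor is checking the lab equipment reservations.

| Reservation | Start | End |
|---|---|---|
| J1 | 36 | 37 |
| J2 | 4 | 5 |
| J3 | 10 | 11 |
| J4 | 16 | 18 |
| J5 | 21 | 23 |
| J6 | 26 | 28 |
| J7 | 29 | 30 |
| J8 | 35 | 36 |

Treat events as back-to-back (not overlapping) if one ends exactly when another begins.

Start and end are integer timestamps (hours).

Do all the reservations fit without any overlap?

Sorted by start: J2, J3, J4, J5, J6, J7, J8, J1.
J3 starts after J2 ends, so nothing later overlaps J2 either.
J4 starts after J3 ends, so nothing later overlaps J3 either.
J5 starts after J4 ends, so nothing later overlaps J4 either.
J6 starts after J5 ends, so nothing later overlaps J5 either.
J7 starts after J6 ends, so nothing later overlaps J6 either.
J8 starts after J7 ends, so nothing later overlaps J7 either.
J1 starts exactly when J8 ends (back-to-back, no overlap).
Every pair is clear; the schedule has no overlaps.

Yes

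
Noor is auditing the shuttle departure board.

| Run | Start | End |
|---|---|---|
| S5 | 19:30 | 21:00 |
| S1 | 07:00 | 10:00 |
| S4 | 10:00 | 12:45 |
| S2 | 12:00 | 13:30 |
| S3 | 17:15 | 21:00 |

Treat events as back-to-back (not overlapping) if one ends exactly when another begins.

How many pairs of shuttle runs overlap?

2

Two intervals overlap when each starts before the other ends.
Sorted by start: S1, S4, S2, S3, S5.
S4 starts exactly when S1 ends (back-to-back, no overlap), so S1 has no further overlaps.
S2 starts before S4 ends → S4 and S2 overlap.
S3 starts after S4 ends, so S4 has no further overlaps.
S3 starts after S2 ends, so S2 has no further overlaps.
S5 starts before S3 ends → S3 and S5 overlap.
Overlapping pairs: S2 & S4, S3 & S5 — 2 in total.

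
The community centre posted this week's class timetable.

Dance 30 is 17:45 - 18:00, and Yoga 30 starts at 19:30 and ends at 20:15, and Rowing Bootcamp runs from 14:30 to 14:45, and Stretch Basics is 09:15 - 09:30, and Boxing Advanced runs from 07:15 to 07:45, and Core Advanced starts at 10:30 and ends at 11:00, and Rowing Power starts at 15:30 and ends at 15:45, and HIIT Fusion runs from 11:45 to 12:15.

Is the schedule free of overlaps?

Yes

Sorted by start: Boxing Advanced, Stretch Basics, Core Advanced, HIIT Fusion, Rowing Bootcamp, Rowing Power, Dance 30, Yoga 30.
Stretch Basics starts after Boxing Advanced ends; Boxing Advanced is clear from here.
Core Advanced starts after Stretch Basics ends; Stretch Basics is clear from here.
HIIT Fusion starts after Core Advanced ends; Core Advanced is clear from here.
Rowing Bootcamp starts after HIIT Fusion ends; HIIT Fusion is clear from here.
Rowing Power starts after Rowing Bootcamp ends; Rowing Bootcamp is clear from here.
Dance 30 starts after Rowing Power ends; Rowing Power is clear from here.
Yoga 30 starts after Dance 30 ends.
Every pair is clear; the schedule has no overlaps.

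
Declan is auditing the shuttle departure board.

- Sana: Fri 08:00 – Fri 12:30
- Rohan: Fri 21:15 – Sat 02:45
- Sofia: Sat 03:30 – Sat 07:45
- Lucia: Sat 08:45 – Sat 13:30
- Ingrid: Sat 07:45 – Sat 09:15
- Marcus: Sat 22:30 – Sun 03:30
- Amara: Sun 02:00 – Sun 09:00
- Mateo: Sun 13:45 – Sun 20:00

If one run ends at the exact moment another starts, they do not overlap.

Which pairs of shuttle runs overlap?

Sorted by start: Sana, Rohan, Sofia, Ingrid, Lucia, Marcus, Amara, Mateo.
Rohan starts after Sana ends — done with Sana.
Sofia starts after Rohan ends — done with Rohan.
Ingrid starts exactly when Sofia ends (back-to-back, no overlap) — done with Sofia.
Lucia starts before Ingrid ends → Ingrid and Lucia overlap.
Marcus starts after Ingrid ends — done with Ingrid.
Marcus starts after Lucia ends — done with Lucia.
Amara starts before Marcus ends → Marcus and Amara overlap.
Mateo starts after Marcus ends.
Mateo starts after Amara ends.

Amara & Marcus, Ingrid & Lucia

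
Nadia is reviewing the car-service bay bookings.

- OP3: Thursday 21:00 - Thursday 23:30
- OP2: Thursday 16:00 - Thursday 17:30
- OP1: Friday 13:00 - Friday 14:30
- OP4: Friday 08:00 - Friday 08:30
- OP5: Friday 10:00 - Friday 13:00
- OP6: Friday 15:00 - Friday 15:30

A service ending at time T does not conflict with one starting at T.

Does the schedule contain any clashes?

No

Check each pair: they overlap iff neither finishes before the other starts.
Sorted by start: OP2, OP3, OP4, OP5, OP1, OP6.
OP3 starts after OP2 ends, so OP2 has no further overlaps.
OP4 starts after OP3 ends, so OP3 has no further overlaps.
OP5 starts after OP4 ends, so OP4 has no further overlaps.
OP1 starts exactly when OP5 ends (back-to-back, no overlap), so OP5 has no further overlaps.
OP6 starts after OP1 ends.
Every pair is clear; the schedule has no overlaps.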